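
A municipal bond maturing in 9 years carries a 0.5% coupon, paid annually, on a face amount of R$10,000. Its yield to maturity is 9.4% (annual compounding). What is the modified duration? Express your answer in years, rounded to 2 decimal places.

7.97 years

Periodic yield y = 0.094. First find Macaulay duration:
  t   CF        PV=CF/(1+0.094)^t    t·PV
  1        50.00        45.7038        45.7038
  2        50.00        41.7768        83.5536
  3        50.00        38.1872       114.5617
  4        50.00        34.9061       139.6242
  5        50.00        31.9068       159.5341
  6        50.00        29.1653       174.9916
  7        50.00        26.6593       186.6151
  8        50.00        24.3686       194.9492
  9    10,050.00     4,477.2378    40,295.1404
  Σ                  4,749.9118    41,394.6737
P = 4,749.9118; Macaulay duration = 41,394.6737 / 4,749.9118 = 8.71483 years.
Modified duration = D_Mac / (1 + y) = 8.71483 / 1.094 = 7.96602 years.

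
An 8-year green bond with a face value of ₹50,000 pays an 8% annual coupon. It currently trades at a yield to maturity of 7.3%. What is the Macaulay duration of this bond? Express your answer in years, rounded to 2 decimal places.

6.25 years

Periodic yield y = 0.073. Discount each cash flow and weight by its year:
  t   CF        PV=CF/(1+0.073)^t    t·PV
  1     4,000.00     3,727.8658     3,727.8658
  2     4,000.00     3,474.2458     6,948.4917
  3     4,000.00     3,237.8806     9,713.6417
  4     4,000.00     3,017.5961    12,070.3842
  5     4,000.00     2,812.2983    14,061.4914
  6     4,000.00     2,620.9676    15,725.8059
  7     4,000.00     2,442.6539    17,098.5774
  8    54,000.00    30,732.3651   245,858.9209
  Σ                 52,065.8732   325,205.1789
Price P = Σ PV = 52,065.8732.
Macaulay duration = Σ(t·PV) / P = 325,205.1789 / 52,065.8732 = 6.24603 years.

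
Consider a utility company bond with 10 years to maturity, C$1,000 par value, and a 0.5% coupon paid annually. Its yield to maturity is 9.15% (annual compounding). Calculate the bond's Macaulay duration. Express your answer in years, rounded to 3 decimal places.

9.629 years

Periodic yield y = 0.0915. Discount each cash flow and weight by its year:
  t   CF        PV=CF/(1+0.0915)^t    t·PV
  1         5.00         4.5809         4.5809
  2         5.00         4.1968         8.3937
  3         5.00         3.8450        11.5351
  4         5.00         3.5227        14.0908
  5         5.00         3.2274        16.1369
  6         5.00         2.9568        17.7410
  7         5.00         2.7090        18.9628
  8         5.00         2.4819        19.8550
  9         5.00         2.2738        20.4644
  10    1,005.00       418.7248     4,187.2478
  Σ                    448.5191     4,319.0083
Price P = Σ PV = 448.5191.
Macaulay duration = Σ(t·PV) / P = 4,319.0083 / 448.5191 = 9.62949 years.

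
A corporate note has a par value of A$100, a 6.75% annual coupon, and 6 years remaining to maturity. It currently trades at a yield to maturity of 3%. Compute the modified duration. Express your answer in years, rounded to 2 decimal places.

Periodic yield y = 0.03. First find Macaulay duration:
  t   CF        PV=CF/(1+0.03)^t    t·PV
  1         6.75         6.5534         6.5534
  2         6.75         6.3625        12.7250
  3         6.75         6.1772        18.5316
  4         6.75         5.9973        23.9892
  5         6.75         5.8226        29.1130
  6       106.75        89.4014       536.4087
  Σ                    120.3145       627.3209
P = 120.3145; Macaulay duration = 627.3209 / 120.3145 = 5.21401 years.
Modified duration = D_Mac / (1 + y) = 5.21401 / 1.03 = 5.06215 years.

5.06 years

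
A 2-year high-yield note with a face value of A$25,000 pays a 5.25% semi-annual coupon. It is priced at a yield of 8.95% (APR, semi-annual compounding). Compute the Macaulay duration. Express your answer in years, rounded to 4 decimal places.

Periodic yield y = 0.04475. Discount each cash flow and weight by its period:
  t   CF        PV=CF/(1+0.04475)^t    t·PV
  1       656.25       628.1407       628.1407
  2       656.25       601.2354     1,202.4708
  3       656.25       575.4826     1,726.4477
  4    25,656.25    21,534.9397    86,139.7587
  Σ                 23,339.7984    89,696.8180
Price P = Σ PV = 23,339.7984.
Macaulay duration = Σ(t·PV) / P = 89,696.8180 / 23,339.7984 = 3.84308 half-year periods.
In years: 3.84308 / 2 = 1.92154 years.

1.9215 years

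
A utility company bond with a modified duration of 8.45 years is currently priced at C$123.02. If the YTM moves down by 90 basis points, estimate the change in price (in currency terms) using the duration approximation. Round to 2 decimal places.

Duration approximation: ΔP/P ≈ -D_mod · Δy = -8.45 × (-0.009) = +0.076050.
ΔP ≈ 123.02 × (+0.076050) = +9.355671.

+C$9.36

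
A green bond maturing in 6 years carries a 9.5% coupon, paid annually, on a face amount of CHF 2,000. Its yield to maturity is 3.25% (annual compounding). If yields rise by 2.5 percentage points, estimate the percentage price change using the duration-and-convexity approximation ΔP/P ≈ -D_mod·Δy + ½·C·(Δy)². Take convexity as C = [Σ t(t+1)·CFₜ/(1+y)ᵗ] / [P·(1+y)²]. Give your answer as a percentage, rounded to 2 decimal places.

-11.17%

With y = 0.0325:
  t   CF        PV=CF/(1+0.0325)^t    t·PV        t(t+1)·PV
  1       190.00       184.0194       184.0194         368.0387
  2       190.00       178.2270       356.4540       1,069.3620
  3       190.00       172.6169       517.8508       2,071.4033
  4       190.00       167.1835       668.7339       3,343.6696
  5       190.00       161.9210       809.6052       4,857.6314
  6     2,190.00     1,807.6059    10,845.6355      75,919.4483
  Σ                  2,671.5737    13,382.2988      87,629.5532
P = 2,671.5737; D_Mac = 5.00914 yrs; D_mod = 4.85147 yrs; C = 30.76829.
Duration effect: -4.85147 × (+0.025) = -0.121287
Convexity effect: 0.5 × 30.76829 × (0.025)² = +0.0096151
ΔP/P ≈ -0.121287 + 0.0096151 = -0.111672 = -11.1672%.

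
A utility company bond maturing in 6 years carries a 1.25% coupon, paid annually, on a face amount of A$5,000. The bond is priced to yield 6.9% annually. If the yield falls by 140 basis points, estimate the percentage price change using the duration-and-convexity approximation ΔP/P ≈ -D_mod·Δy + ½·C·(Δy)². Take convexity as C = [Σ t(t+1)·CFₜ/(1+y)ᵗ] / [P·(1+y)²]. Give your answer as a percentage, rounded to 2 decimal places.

With y = 0.069:
  t   CF        PV=CF/(1+0.069)^t    t·PV        t(t+1)·PV
  1        62.50        58.4659        58.4659         116.9317
  2        62.50        54.6921       109.3842         328.1526
  3        62.50        51.1619       153.4858         613.9431
  4        62.50        47.8596       191.4385         957.1923
  5        62.50        44.7705       223.8523       1,343.1136
  6     5,062.50     3,392.3356    20,354.0134     142,478.0936
  Σ                  3,649.2855    21,090.6399     145,837.4269
P = 3,649.2855; D_Mac = 5.77939 yrs; D_mod = 5.40635 yrs; C = 34.97081.
Duration effect: -5.40635 × (-0.014) = +0.075689
Convexity effect: 0.5 × 34.97081 × (-0.014)² = +0.0034271
ΔP/P ≈ +0.075689 + 0.0034271 = +0.079116 = +7.9116%.

+7.91%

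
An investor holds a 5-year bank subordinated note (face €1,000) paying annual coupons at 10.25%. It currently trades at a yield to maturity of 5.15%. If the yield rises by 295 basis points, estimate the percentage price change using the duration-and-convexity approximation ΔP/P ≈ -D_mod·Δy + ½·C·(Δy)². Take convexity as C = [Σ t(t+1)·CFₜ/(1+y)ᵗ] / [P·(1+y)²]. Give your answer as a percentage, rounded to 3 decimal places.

-10.950%

With y = 0.0515:
  t   CF        PV=CF/(1+0.0515)^t    t·PV        t(t+1)·PV
  1       102.50        97.4798        97.4798         194.9596
  2       102.50        92.7055       185.4109         556.2328
  3       102.50        88.1650       264.4949       1,057.9796
  4       102.50        83.8469       335.3874       1,676.9370
  5     1,102.50       857.6937     4,288.4684      25,730.8106
  Σ                  1,219.8908     5,171.2414      29,216.9195
P = 1,219.8908; D_Mac = 4.23910 yrs; D_mod = 4.03148 yrs; C = 21.66182.
Duration effect: -4.03148 × (+0.0295) = -0.118929
Convexity effect: 0.5 × 21.66182 × (0.0295)² = +0.0094256
ΔP/P ≈ -0.118929 + 0.0094256 = -0.109503 = -10.9503%.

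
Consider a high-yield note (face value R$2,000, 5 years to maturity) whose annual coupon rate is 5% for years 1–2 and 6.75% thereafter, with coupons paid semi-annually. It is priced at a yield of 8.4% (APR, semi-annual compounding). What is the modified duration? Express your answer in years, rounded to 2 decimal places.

4.23 years

Periodic yield y = 0.042. First find Macaulay duration:
  t   CF        PV=CF/(1+0.042)^t    t·PV
  1        50.00        47.9846        47.9846
  2        50.00        46.0505        92.1010
  3        50.00        44.1944       132.5831
  4        50.00        42.4130       169.6521
  5        67.50        54.9497       274.7484
  6        67.50        52.7348       316.4089
  7        67.50        50.6092       354.2646
  8        67.50        48.5693       388.5546
  9        67.50        46.6116       419.5047
  10    2,067.50     1,370.1507    13,701.5067
  Σ                  1,804.2679    15,897.3087
P = 1,804.2679; Macaulay duration = 15,897.3087 / 1,804.2679 = 8.81095 half-year periods = 4.40547 years.
Modified duration = D_Mac / (1 + y) = 4.40547 / 1.042 = 4.22790 years.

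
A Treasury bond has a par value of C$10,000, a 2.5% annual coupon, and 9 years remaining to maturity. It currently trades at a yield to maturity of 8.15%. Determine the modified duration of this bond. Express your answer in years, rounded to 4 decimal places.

7.3231 years

Periodic yield y = 0.0815. First find Macaulay duration:
  t   CF        PV=CF/(1+0.0815)^t    t·PV
  1       250.00       231.1604       231.1604
  2       250.00       213.7406       427.4811
  3       250.00       197.6334       592.9003
  4       250.00       182.7401       730.9605
  5       250.00       168.9691       844.8457
  6       250.00       156.2359       937.4155
  7       250.00       144.4622     1,011.2357
  8       250.00       133.5758     1,068.6065
  9    10,250.00     5,063.9004    45,575.1032
  Σ                  6,492.4180    51,419.7089
P = 6,492.4180; Macaulay duration = 51,419.7089 / 6,492.4180 = 7.91996 years.
Modified duration = D_Mac / (1 + y) = 7.91996 / 1.0815 = 7.32313 years.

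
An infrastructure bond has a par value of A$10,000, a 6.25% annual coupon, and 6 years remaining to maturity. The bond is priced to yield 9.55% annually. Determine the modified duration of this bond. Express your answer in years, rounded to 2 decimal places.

4.66 years

Periodic yield y = 0.0955. First find Macaulay duration:
  t   CF        PV=CF/(1+0.0955)^t    t·PV
  1       625.00       570.5157       570.5157
  2       625.00       520.7811     1,041.5623
  3       625.00       475.3822     1,426.1465
  4       625.00       433.9408     1,735.7632
  5       625.00       396.1121     1,980.5605
  6    10,625.00     6,146.8788    36,881.2726
  Σ                  8,543.6107    43,635.8208
P = 8,543.6107; Macaulay duration = 43,635.8208 / 8,543.6107 = 5.10742 years.
Modified duration = D_Mac / (1 + y) = 5.10742 / 1.0955 = 4.66218 years.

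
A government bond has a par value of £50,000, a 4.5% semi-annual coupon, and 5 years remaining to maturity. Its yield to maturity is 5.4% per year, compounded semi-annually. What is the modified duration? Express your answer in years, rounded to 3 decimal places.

Periodic yield y = 0.027. First find Macaulay duration:
  t   CF        PV=CF/(1+0.027)^t    t·PV
  1     1,125.00     1,095.4236     1,095.4236
  2     1,125.00     1,066.6247     2,133.2494
  3     1,125.00     1,038.5830     3,115.7489
  4     1,125.00     1,011.2784     4,045.1138
  5     1,125.00       984.6918     4,923.4588
  6     1,125.00       958.8041     5,752.8243
  7     1,125.00       933.5969     6,535.1785
  8     1,125.00       909.0525     7,272.4201
  9     1,125.00       885.1534     7,966.3804
  10   51,125.00    39,167.7735   391,677.7353
  Σ                 48,050.9818   434,517.5331
P = 48,050.9818; Macaulay duration = 434,517.5331 / 48,050.9818 = 9.04284 half-year periods = 4.52142 years.
Modified duration = D_Mac / (1 + y) = 4.52142 / 1.027 = 4.40255 years.

4.403 years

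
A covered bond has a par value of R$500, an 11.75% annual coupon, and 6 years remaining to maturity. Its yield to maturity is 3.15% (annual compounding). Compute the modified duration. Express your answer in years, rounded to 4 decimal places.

4.7300 years

Periodic yield y = 0.0315. First find Macaulay duration:
  t   CF        PV=CF/(1+0.0315)^t    t·PV
  1        58.75        56.9559        56.9559
  2        58.75        55.2166       110.4331
  3        58.75        53.5304       160.5911
  4        58.75        51.8956       207.5826
  5        58.75        50.3109       251.5543
  6       558.75       463.8763     2,783.2575
  Σ                    731.7856     3,570.3745
P = 731.7856; Macaulay duration = 3,570.3745 / 731.7856 = 4.87899 years.
Modified duration = D_Mac / (1 + y) = 4.87899 / 1.0315 = 4.73000 years.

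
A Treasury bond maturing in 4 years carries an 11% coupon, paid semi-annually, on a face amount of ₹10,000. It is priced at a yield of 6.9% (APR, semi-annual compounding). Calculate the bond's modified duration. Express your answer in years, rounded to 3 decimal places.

3.276 years

Periodic yield y = 0.0345. First find Macaulay duration:
  t   CF        PV=CF/(1+0.0345)^t    t·PV
  1       550.00       531.6578       531.6578
  2       550.00       513.9273     1,027.8546
  3       550.00       496.7881     1,490.3644
  4       550.00       480.2205     1,920.8821
  5       550.00       464.2054     2,321.0271
  6       550.00       448.7244     2,692.3466
  7       550.00       433.7597     3,036.3181
  8    10,550.00     8,042.8228    64,342.5823
  Σ                 11,412.1061    77,363.0330
P = 11,412.1061; Macaulay duration = 77,363.0330 / 11,412.1061 = 6.77903 half-year periods = 3.38952 years.
Modified duration = D_Mac / (1 + y) = 3.38952 / 1.0345 = 3.27648 years.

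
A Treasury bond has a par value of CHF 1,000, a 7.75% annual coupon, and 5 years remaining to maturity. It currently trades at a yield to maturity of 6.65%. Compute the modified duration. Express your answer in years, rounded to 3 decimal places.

4.076 years

Periodic yield y = 0.0665. First find Macaulay duration:
  t   CF        PV=CF/(1+0.0665)^t    t·PV
  1        77.50        72.6676        72.6676
  2        77.50        68.1365       136.2731
  3        77.50        63.8880       191.6639
  4        77.50        59.9043       239.6173
  5     1,077.50       780.9316     3,904.6578
  Σ                  1,045.5280     4,544.8798
P = 1,045.5280; Macaulay duration = 4,544.8798 / 1,045.5280 = 4.34697 years.
Modified duration = D_Mac / (1 + y) = 4.34697 / 1.0665 = 4.07592 years.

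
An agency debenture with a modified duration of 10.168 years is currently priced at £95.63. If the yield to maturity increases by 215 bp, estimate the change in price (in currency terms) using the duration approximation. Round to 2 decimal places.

Duration approximation: ΔP/P ≈ -D_mod · Δy = -10.168 × (+0.0215) = -0.218612.
ΔP ≈ 95.63 × (-0.218612) = -20.90586556.

-£20.91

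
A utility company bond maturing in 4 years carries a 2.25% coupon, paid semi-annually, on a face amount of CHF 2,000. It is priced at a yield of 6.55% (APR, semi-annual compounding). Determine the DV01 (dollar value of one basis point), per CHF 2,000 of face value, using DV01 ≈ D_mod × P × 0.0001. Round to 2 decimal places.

CHF 0.63

Periodic yield y = 0.03275.
  t   CF        PV=CF/(1+0.03275)^t    t·PV
  1        22.50        21.7865        21.7865
  2        22.50        21.0956        42.1912
  3        22.50        20.4266        61.2799
  4        22.50        19.7789        79.1155
  5        22.50        19.1517        95.7583
  6        22.50        18.5443       111.2660
  7        22.50        17.9563       125.6939
  8     2,022.50     1,562.8846    12,503.0765
  Σ                  1,701.6245    13,040.1679
P = 1,701.6245; D_Mac = 7.66336 half-year periods = 3.83168 yrs; D_mod = 3.71017 yrs.
DV01 ≈ 3.71017 × 1,701.6245 × 0.0001 = 0.631332.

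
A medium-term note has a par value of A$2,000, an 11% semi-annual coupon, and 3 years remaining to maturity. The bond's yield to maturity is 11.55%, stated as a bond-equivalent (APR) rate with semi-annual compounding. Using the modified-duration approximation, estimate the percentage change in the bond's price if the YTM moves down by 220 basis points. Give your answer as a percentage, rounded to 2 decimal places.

+5.47%

Periodic yield y = 0.05775. Modified duration first:
  t   CF        PV=CF/(1+0.05775)^t    t·PV
  1       110.00       103.9943       103.9943
  2       110.00        98.3165       196.6331
  3       110.00        92.9488       278.8463
  4       110.00        87.8740       351.4961
  5       110.00        83.0764       415.3819
  6     2,110.00     1,506.5524     9,039.3146
  Σ                  1,972.7625    10,385.6663
P = 1,972.7625; D_Mac = 5.26453 half-year periods = 2.63226 yrs; D_mod = 2.63226/(1+0.05775) = 2.48855 yrs.
ΔP/P ≈ -D_mod · Δy = -2.48855 × (-0.022) = +0.054748 = +5.4748%.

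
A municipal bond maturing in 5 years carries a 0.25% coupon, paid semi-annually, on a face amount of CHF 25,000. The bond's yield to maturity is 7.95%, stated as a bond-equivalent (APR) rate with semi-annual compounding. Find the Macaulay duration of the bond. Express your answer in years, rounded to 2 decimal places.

4.96 years

Periodic yield y = 0.03975. Discount each cash flow and weight by its period:
  t   CF        PV=CF/(1+0.03975)^t    t·PV
  1        31.25        30.0553        30.0553
  2        31.25        28.9063        57.8126
  3        31.25        27.8012        83.4035
  4        31.25        26.7383       106.9533
  5        31.25        25.7161       128.5806
  6        31.25        24.7330       148.3979
  7        31.25        23.7874       166.5120
  8        31.25        22.8780       183.0242
  9        31.25        22.0034       198.0305
  10   25,031.25    16,950.9190   169,509.1895
  Σ                 17,183.5380   170,611.9595
Price P = Σ PV = 17,183.5380.
Macaulay duration = Σ(t·PV) / P = 170,611.9595 / 17,183.5380 = 9.92880 half-year periods.
In years: 9.92880 / 2 = 4.96440 years.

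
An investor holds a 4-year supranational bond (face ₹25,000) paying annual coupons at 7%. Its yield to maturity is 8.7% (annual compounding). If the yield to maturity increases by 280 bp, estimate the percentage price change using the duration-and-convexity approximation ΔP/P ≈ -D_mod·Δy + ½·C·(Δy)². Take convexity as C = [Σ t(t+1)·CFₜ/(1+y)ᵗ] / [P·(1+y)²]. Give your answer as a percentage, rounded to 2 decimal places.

With y = 0.087:
  t   CF        PV=CF/(1+0.087)^t    t·PV        t(t+1)·PV
  1     1,750.00     1,609.9356     1,609.9356       3,219.8712
  2     1,750.00     1,481.0815     2,962.1630       8,886.4891
  3     1,750.00     1,362.5405     4,087.6215      16,350.4859
  4    26,750.00    19,160.4458    76,641.7833     383,208.9165
  Σ                 23,614.0034    85,301.5034     411,665.7626
P = 23,614.0034; D_Mac = 3.61233 yrs; D_mod = 3.32321 yrs; C = 14.75421.
Duration effect: -3.32321 × (+0.028) = -0.093050
Convexity effect: 0.5 × 14.75421 × (0.028)² = +0.0057837
ΔP/P ≈ -0.093050 + 0.0057837 = -0.087266 = -8.7266%.

-8.73%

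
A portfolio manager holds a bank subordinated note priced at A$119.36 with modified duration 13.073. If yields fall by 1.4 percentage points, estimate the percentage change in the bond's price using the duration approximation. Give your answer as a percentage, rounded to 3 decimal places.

Duration approximation: ΔP/P ≈ -D_mod · Δy = -13.073 × (-0.014) = +0.183022.
As a percentage: +18.3022%.

+18.302%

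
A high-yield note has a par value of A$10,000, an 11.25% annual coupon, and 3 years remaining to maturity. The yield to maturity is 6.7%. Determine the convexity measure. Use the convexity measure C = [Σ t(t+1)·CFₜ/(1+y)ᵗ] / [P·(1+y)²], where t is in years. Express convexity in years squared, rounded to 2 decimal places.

9.25

With y = 0.067:
  t   CF        PV=CF/(1+0.067)^t    t·PV        t(t+1)·PV
  1     1,125.00     1,054.3580     1,054.3580       2,108.7160
  2     1,125.00       988.1518     1,976.3037       5,928.9110
  3    11,125.00     9,158.1291    27,474.3873     109,897.5492
  Σ                 11,200.6390    30,505.0490     117,935.1763
P = 11,200.6390.
Convexity = Σ t(t+1)·PV / [P·(1+y)²] = 117,935.1763 / (11,200.6390 × 1.138489) = 9.24851.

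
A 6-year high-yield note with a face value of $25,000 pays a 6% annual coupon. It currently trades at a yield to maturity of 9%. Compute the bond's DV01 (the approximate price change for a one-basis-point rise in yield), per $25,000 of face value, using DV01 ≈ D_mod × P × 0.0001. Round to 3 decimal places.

Periodic yield y = 0.09.
  t   CF        PV=CF/(1+0.09)^t    t·PV
  1     1,500.00     1,376.1468     1,376.1468
  2     1,500.00     1,262.5200     2,525.0400
  3     1,500.00     1,158.2752     3,474.8257
  4     1,500.00     1,062.6378     4,250.5513
  5     1,500.00       974.8971     4,874.4854
  6    26,500.00    15,801.0842    94,806.5050
  Σ                 21,635.5611   111,307.5541
P = 21,635.5611; D_Mac = 5.14466 yrs; D_mod = 4.71987 yrs.
DV01 ≈ 4.71987 × 21,635.5611 × 0.0001 = 10.211702.

$10.212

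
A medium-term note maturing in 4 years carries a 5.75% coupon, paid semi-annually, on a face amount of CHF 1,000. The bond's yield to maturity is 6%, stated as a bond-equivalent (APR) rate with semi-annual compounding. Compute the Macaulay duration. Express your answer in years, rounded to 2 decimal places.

3.63 years

Periodic yield y = 0.03. Discount each cash flow and weight by its period:
  t   CF        PV=CF/(1+0.03)^t    t·PV
  1        28.75        27.9126        27.9126
  2        28.75        27.0996        54.1993
  3        28.75        26.3103        78.9310
  4        28.75        25.5440       102.1760
  5        28.75        24.8000       124.0000
  6        28.75        24.0777       144.4660
  7        28.75        23.3764       163.6347
  8     1,028.75       812.1047     6,496.8380
  Σ                    991.2254     7,192.1576
Price P = Σ PV = 991.2254.
Macaulay duration = Σ(t·PV) / P = 7,192.1576 / 991.2254 = 7.25582 half-year periods.
In years: 7.25582 / 2 = 3.62791 years.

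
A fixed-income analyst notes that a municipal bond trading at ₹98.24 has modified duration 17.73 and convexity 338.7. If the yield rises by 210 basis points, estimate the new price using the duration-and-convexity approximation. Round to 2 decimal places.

₹69.00

Duration effect: -D_mod·Δy = -17.73 × (+0.021) = -0.372330
Convexity effect: ½·C·(Δy)² = 0.5 × 338.7 × (0.021)² = +0.07468335
ΔP/P ≈ -0.372330 + 0.07468335 = -0.29764665
New price ≈ 98.24 × (1 - 0.29764665) = 68.999193104.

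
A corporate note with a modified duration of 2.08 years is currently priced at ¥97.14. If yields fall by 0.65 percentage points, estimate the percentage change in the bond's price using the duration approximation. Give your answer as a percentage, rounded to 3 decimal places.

+1.352%

Duration approximation: ΔP/P ≈ -D_mod · Δy = -2.08 × (-0.0065) = +0.013520.
As a percentage: +1.3520%.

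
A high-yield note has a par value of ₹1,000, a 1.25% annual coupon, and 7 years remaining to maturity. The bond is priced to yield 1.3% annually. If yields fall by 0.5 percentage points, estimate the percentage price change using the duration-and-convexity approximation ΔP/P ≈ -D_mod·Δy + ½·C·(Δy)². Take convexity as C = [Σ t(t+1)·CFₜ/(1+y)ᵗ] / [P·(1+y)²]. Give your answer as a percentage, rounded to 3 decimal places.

With y = 0.013:
  t   CF        PV=CF/(1+0.013)^t    t·PV        t(t+1)·PV
  1        12.50        12.3396        12.3396          24.6792
  2        12.50        12.1812        24.3625          73.0874
  3        12.50        12.0249        36.0747         144.2989
  4        12.50        11.8706        47.4824         237.4118
  5        12.50        11.7183        58.5913         351.5475
  6        12.50        11.5679        69.4072         485.8505
  7     1,012.50       924.9727     6,474.8089      51,798.4711
  Σ                    996.6751     6,723.0665      53,115.3463
P = 996.6751; D_Mac = 6.74549 yrs; D_mod = 6.65893 yrs; C = 51.93349.
Duration effect: -6.65893 × (-0.005) = +0.033295
Convexity effect: 0.5 × 51.93349 × (-0.005)² = +0.0006492
ΔP/P ≈ +0.033295 + 0.0006492 = +0.033944 = +3.3944%.

+3.394%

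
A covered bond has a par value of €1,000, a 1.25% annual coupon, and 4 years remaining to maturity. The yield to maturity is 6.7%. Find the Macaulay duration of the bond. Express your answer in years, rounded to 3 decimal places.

3.917 years

Periodic yield y = 0.067. Discount each cash flow and weight by its year:
  t   CF        PV=CF/(1+0.067)^t    t·PV
  1        12.50        11.7151        11.7151
  2        12.50        10.9795        21.9589
  3        12.50        10.2900        30.8701
  4     1,012.50       781.1552     3,124.6210
  Σ                    814.1398     3,189.1651
Price P = Σ PV = 814.1398.
Macaulay duration = Σ(t·PV) / P = 3,189.1651 / 814.1398 = 3.91722 years.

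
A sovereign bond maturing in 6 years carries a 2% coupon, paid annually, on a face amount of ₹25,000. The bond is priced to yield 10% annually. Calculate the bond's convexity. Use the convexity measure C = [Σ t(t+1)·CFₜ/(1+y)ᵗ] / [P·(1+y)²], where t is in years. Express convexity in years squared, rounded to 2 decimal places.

31.89

With y = 0.1:
  t   CF        PV=CF/(1+0.1)^t    t·PV        t(t+1)·PV
  1       500.00       454.5455       454.5455         909.0909
  2       500.00       413.2231       826.4463       2,479.3388
  3       500.00       375.6574     1,126.9722       4,507.8888
  4       500.00       341.5067     1,366.0269       6,830.1346
  5       500.00       310.4607     1,552.3033       9,313.8198
  6    25,500.00    14,394.0852    86,364.5113     604,551.5791
  Σ                 16,289.4786    91,690.8055     628,591.8520
P = 16,289.4786.
Convexity = Σ t(t+1)·PV / [P·(1+y)²] = 628,591.8520 / (16,289.4786 × 1.210000) = 31.89159.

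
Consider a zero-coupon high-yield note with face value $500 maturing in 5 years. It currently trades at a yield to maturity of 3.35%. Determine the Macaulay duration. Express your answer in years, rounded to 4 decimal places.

A zero-coupon bond has a single cash flow at maturity, so its Macaulay duration equals its maturity: 5 years.

5.0000 years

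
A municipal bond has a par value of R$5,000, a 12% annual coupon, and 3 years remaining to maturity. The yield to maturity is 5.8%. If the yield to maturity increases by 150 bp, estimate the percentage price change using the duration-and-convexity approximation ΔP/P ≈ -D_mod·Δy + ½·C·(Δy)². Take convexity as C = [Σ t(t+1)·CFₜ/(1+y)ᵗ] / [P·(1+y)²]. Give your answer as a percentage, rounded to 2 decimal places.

-3.74%

With y = 0.058:
  t   CF        PV=CF/(1+0.058)^t    t·PV        t(t+1)·PV
  1       600.00       567.1078       567.1078       1,134.2155
  2       600.00       536.0187     1,072.0373       3,216.1120
  3     5,600.00     4,728.5831    14,185.7492      56,742.9970
  Σ                  5,831.7095    15,824.8943      61,093.3245
P = 5,831.7095; D_Mac = 2.71359 yrs; D_mod = 2.56483 yrs; C = 9.35894.
Duration effect: -2.56483 × (+0.015) = -0.038473
Convexity effect: 0.5 × 9.35894 × (0.015)² = +0.0010529
ΔP/P ≈ -0.038473 + 0.0010529 = -0.037420 = -3.7420%.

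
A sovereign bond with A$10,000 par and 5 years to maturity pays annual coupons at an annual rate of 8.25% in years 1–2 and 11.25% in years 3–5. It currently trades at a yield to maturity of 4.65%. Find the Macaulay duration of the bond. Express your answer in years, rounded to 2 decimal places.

Periodic yield y = 0.0465. Discount each cash flow and weight by its year:
  t   CF        PV=CF/(1+0.0465)^t    t·PV
  1       825.00       788.3421       788.3421
  2       825.00       753.3130     1,506.6261
  3     1,125.00       981.6006     2,944.8019
  4     1,125.00       937.9843     3,751.9374
  5    11,125.00     8,863.4716    44,317.3579
  Σ                 12,324.7117    53,309.0653
Price P = Σ PV = 12,324.7117.
Macaulay duration = Σ(t·PV) / P = 53,309.0653 / 12,324.7117 = 4.32538 years.

4.33 years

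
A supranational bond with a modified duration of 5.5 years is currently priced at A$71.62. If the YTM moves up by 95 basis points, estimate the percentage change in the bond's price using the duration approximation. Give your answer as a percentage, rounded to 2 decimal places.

-5.23%

Duration approximation: ΔP/P ≈ -D_mod · Δy = -5.5 × (+0.0095) = -0.052250.
As a percentage: -5.2250%.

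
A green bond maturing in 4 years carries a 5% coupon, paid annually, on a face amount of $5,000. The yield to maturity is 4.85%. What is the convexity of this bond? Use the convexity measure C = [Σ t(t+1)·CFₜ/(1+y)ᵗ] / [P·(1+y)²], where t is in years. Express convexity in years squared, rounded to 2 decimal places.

With y = 0.0485:
  t   CF        PV=CF/(1+0.0485)^t    t·PV        t(t+1)·PV
  1       250.00       238.4359       238.4359         476.8717
  2       250.00       227.4066       454.8133       1,364.4398
  3       250.00       216.8876       650.6628       2,602.6511
  4     5,250.00     4,343.9575    17,375.8299      86,879.1493
  Σ                  5,026.6876    18,719.7418      91,323.1120
P = 5,026.6876.
Convexity = Σ t(t+1)·PV / [P·(1+y)²] = 91,323.1120 / (5,026.6876 × 1.099352) = 16.52578.

16.53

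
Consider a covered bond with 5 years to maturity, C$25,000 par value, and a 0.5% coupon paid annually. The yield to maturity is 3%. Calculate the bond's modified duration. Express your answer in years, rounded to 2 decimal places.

Periodic yield y = 0.03. First find Macaulay duration:
  t   CF        PV=CF/(1+0.03)^t    t·PV
  1       125.00       121.3592       121.3592
  2       125.00       117.8245       235.6490
  3       125.00       114.3927       343.1781
  4       125.00       111.0609       444.2435
  5    25,125.00    21,673.0457   108,365.2285
  Σ                 22,137.6830   109,509.6584
P = 22,137.6830; Macaulay duration = 109,509.6584 / 22,137.6830 = 4.94675 years.
Modified duration = D_Mac / (1 + y) = 4.94675 / 1.03 = 4.80267 years.

4.80 years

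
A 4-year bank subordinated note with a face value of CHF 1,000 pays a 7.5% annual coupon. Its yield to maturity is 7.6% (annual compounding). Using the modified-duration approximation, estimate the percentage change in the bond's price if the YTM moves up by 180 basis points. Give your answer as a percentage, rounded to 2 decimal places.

-6.02%

Periodic yield y = 0.076. Modified duration first:
  t   CF        PV=CF/(1+0.076)^t    t·PV
  1        75.00        69.7026        69.7026
  2        75.00        64.7794       129.5587
  3        75.00        60.2039       180.6116
  4     1,075.00       801.9723     3,207.8893
  Σ                    996.6582     3,587.7622
P = 996.6582; D_Mac = 3.59979 yrs; D_mod = 3.59979/(1+0.076) = 3.34553 yrs.
ΔP/P ≈ -D_mod · Δy = -3.34553 × (+0.018) = -0.060220 = -6.0220%.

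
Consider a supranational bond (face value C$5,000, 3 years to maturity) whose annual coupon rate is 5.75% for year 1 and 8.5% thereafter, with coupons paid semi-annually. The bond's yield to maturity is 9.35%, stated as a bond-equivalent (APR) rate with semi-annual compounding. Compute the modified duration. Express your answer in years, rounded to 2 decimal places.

Periodic yield y = 0.04675. First find Macaulay duration:
  t   CF        PV=CF/(1+0.04675)^t    t·PV
  1       143.75       137.3298       137.3298
  2       143.75       131.1964       262.3928
  3       212.50       185.2806       555.8419
  4       212.50       177.0056       708.0225
  5       212.50       169.1002       845.5009
  6     5,212.50     3,962.6731    23,776.0388
  Σ                  4,762.5858    26,285.1268
P = 4,762.5858; Macaulay duration = 26,285.1268 / 4,762.5858 = 5.51909 half-year periods = 2.75954 years.
Modified duration = D_Mac / (1 + y) = 2.75954 / 1.04675 = 2.63630 years.

2.64 years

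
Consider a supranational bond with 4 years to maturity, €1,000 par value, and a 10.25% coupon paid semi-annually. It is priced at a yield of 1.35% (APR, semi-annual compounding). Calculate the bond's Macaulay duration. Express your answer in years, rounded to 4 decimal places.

3.4773 years

Periodic yield y = 0.00675. Discount each cash flow and weight by its period:
  t   CF        PV=CF/(1+0.00675)^t    t·PV
  1        51.25        50.9064        50.9064
  2        51.25        50.5651       101.1301
  3        51.25        50.2260       150.6781
  4        51.25        49.8893       199.5572
  5        51.25        49.5548       247.7740
  6        51.25        49.2225       295.3353
  7        51.25        48.8925       342.2476
  8     1,051.25       996.1687     7,969.3498
  Σ                  1,345.4254     9,356.9784
Price P = Σ PV = 1,345.4254.
Macaulay duration = Σ(t·PV) / P = 9,356.9784 / 1,345.4254 = 6.95466 half-year periods.
In years: 6.95466 / 2 = 3.47733 years.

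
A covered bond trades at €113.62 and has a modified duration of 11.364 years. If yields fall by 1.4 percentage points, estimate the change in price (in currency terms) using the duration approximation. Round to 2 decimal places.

+€18.08

Duration approximation: ΔP/P ≈ -D_mod · Δy = -11.364 × (-0.014) = +0.159096.
ΔP ≈ 113.62 × (+0.159096) = +18.07648752.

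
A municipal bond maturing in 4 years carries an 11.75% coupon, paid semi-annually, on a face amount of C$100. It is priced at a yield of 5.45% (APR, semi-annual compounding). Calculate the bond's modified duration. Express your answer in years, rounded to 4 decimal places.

Periodic yield y = 0.02725. First find Macaulay duration:
  t   CF        PV=CF/(1+0.02725)^t    t·PV
  1        5.875         5.7192         5.7192
  2        5.875         5.5674        11.1349
  3        5.875         5.4198        16.2593
  4        5.875         5.2760        21.1039
  5        5.875         5.1360        25.6801
  6        5.875         4.9998        29.9987
  7        5.875         4.8672        34.0701
  8      105.875        85.3855       683.0842
  Σ                    122.3708       827.0502
P = 122.3708; Macaulay duration = 827.0502 / 122.3708 = 6.75856 half-year periods = 3.37928 years.
Modified duration = D_Mac / (1 + y) = 3.37928 / 1.02725 = 3.28964 years.

3.2896 years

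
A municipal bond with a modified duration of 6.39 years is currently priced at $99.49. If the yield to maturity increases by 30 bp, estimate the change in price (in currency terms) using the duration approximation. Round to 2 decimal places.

Duration approximation: ΔP/P ≈ -D_mod · Δy = -6.39 × (+0.003) = -0.019170.
ΔP ≈ 99.49 × (-0.019170) = -1.9072233.

-$1.91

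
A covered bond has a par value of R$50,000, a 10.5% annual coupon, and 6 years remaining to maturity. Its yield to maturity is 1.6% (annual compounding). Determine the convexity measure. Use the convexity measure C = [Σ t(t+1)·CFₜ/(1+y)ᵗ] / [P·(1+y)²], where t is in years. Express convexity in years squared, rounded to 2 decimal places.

31.59

With y = 0.016:
  t   CF        PV=CF/(1+0.016)^t    t·PV        t(t+1)·PV
  1     5,250.00     5,167.3228     5,167.3228      10,334.6457
  2     5,250.00     5,085.9477    10,171.8953      30,515.6860
  3     5,250.00     5,005.8540    15,017.5620      60,070.2481
  4     5,250.00     4,927.0217    19,708.0866      98,540.4332
  5     5,250.00     4,849.4308    24,247.1538     145,482.9231
  6    55,250.00    50,230.7930   301,384.7581   2,109,693.3069
  Σ                 75,266.3700   375,696.7788   2,454,637.2430
P = 75,266.3700.
Convexity = Σ t(t+1)·PV / [P·(1+y)²] = 2,454,637.2430 / (75,266.3700 × 1.032256) = 31.59359.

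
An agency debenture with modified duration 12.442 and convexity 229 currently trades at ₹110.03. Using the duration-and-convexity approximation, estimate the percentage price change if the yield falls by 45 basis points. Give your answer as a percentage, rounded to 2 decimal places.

+5.83%

Duration effect: -D_mod·Δy = -12.442 × (-0.0045) = +0.055989
Convexity effect: ½·C·(Δy)² = 0.5 × 229 × (-0.0045)² = +0.002318625
ΔP/P ≈ +0.055989 + 0.002318625 = +0.058307625
= +5.8307625%.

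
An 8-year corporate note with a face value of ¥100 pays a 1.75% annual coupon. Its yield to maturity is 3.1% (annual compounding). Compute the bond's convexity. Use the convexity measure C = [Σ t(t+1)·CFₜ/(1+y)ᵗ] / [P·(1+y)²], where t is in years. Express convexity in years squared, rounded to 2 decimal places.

With y = 0.031:
  t   CF        PV=CF/(1+0.031)^t    t·PV        t(t+1)·PV
  1         1.75         1.6974         1.6974           3.3948
  2         1.75         1.6463         3.2927           9.8781
  3         1.75         1.5968         4.7905          19.1621
  4         1.75         1.5488         6.1953          30.9766
  5         1.75         1.5023         7.5113          45.0678
  6         1.75         1.4571         8.7425          61.1977
  7         1.75         1.4133         9.8929          79.1435
  8       101.75        79.7012       637.6099       5,738.4895
  Σ                     90.5633       679.7326       5,987.3100
P = 90.5633.
Convexity = Σ t(t+1)·PV / [P·(1+y)²] = 5,987.3100 / (90.5633 × 1.062961) = 62.19598.

62.20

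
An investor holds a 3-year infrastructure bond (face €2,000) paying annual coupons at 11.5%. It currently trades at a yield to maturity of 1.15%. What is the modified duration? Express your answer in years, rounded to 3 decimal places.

2.708 years

Periodic yield y = 0.0115. First find Macaulay duration:
  t   CF        PV=CF/(1+0.0115)^t    t·PV
  1       230.00       227.3851       227.3851
  2       230.00       224.7999       449.5997
  3     2,230.00     2,154.8012     6,464.4035
  Σ                  2,606.9861     7,141.3883
P = 2,606.9861; Macaulay duration = 7,141.3883 / 2,606.9861 = 2.73933 years.
Modified duration = D_Mac / (1 + y) = 2.73933 / 1.0115 = 2.70818 years.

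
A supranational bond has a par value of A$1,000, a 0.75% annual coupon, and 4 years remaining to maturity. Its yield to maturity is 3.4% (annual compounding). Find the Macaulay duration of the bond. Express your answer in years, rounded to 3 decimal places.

Periodic yield y = 0.034. Discount each cash flow and weight by its year:
  t   CF        PV=CF/(1+0.034)^t    t·PV
  1         7.50         7.2534         7.2534
  2         7.50         7.0149        14.0298
  3         7.50         6.7842        20.3526
  4     1,007.50       881.3794     3,525.5176
  Σ                    902.4319     3,567.1534
Price P = Σ PV = 902.4319.
Macaulay duration = Σ(t·PV) / P = 3,567.1534 / 902.4319 = 3.95282 years.

3.953 years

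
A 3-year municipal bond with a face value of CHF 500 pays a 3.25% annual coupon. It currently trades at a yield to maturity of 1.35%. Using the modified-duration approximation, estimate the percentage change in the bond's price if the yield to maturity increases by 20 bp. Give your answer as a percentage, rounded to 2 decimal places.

Periodic yield y = 0.0135. Modified duration first:
  t   CF        PV=CF/(1+0.0135)^t    t·PV
  1        16.25        16.0335        16.0335
  2        16.25        15.8200        31.6400
  3       516.25       495.8939     1,487.6818
  Σ                    527.7475     1,535.3553
P = 527.7475; D_Mac = 2.90926 yrs; D_mod = 2.90926/(1+0.0135) = 2.87051 yrs.
ΔP/P ≈ -D_mod · Δy = -2.87051 × (+0.002) = -0.005741 = -0.5741%.

-0.57%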